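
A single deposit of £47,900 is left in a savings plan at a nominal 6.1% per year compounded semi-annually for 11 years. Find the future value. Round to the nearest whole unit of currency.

i = 0.061/2 = 0.0305 per half-year; n = 11·2 = 22.
47,900 × (1+0.0305)^22 = 47,900 × 1.936671 = 92,766.5548

£92,767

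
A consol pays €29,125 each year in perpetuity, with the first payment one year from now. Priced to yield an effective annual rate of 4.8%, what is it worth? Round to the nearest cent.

PV = PMT / i = 29125 / 0.048 = 606,770.8333

€606,770.83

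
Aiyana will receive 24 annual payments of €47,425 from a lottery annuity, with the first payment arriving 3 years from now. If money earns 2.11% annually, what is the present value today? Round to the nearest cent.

€849,680.42

PV at t=2 (ordinary 24-year annuity): 47425 × a(24|0.0211) = 47425 × 18.680342 = 885,915.2246
Discount back 2 years: 885,915.2246 × (1+0.0211)^(−2) = 885,915.2246 × 0.959099 = 849,680.4244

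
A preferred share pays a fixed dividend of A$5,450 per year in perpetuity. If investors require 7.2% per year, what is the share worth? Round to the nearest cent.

A$75,694.44

PV = PMT / i = 5450 / 0.072 = 75,694.4444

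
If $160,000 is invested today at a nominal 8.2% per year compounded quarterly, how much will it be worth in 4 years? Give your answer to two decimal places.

$221,374.77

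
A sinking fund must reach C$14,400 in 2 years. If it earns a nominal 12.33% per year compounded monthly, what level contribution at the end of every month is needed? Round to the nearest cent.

With 12 periods per year: i = 0.010275, n = 24.
FV-annuity factor = 27.061602; PMT = 14400 / 27.061602 = 532.1193

C$532.12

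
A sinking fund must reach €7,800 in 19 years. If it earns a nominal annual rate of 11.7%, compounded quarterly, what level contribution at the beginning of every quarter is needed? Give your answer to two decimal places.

Periodic rate i = 0.117/4 = 0.02925; n = 19 × 4 = 76 periods.
FV-annuity factor × (1+i) = 279.573429; PMT = 7800 / 279.573429 = 27.8996

€27.90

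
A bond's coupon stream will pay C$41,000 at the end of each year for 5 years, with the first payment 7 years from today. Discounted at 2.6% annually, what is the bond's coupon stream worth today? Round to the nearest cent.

C$162,822.23

Value one period before first payment (t=6): 41000 × [1 − (1+0.026)^(−5)] / 0.026 = 41000 × 4.632485 = 189,931.8793
PV₀ = 189,931.8793 / (1+0.026)^6 = 189,931.8793 / 1.166498 = 162,822.2309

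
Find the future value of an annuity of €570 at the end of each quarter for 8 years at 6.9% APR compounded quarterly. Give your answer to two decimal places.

i = 0.069/4 = 0.01725 per quarter; n = 8·4 = 32.
FV = 570 × [(1+0.01725)^32 − 1] / 0.01725 = 570 × 42.235799 = 24,074.4056

€24,074.41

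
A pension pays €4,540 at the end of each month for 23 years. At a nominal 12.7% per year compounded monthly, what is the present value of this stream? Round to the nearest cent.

€405,505.73

i = 0.127/12 = 0.0105833 per month; n = 23·12 = 276.
Annuity factor a(276|0.0105833) = 89.318443; PV = 4540 × 89.318443 = 405,505.7301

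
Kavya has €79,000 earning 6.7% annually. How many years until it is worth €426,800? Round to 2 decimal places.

26.01 years

(1+i)^n = 426800/79000 = 5.40253, so n = ln 5.40253 / ln 1.067 = 26.0114 years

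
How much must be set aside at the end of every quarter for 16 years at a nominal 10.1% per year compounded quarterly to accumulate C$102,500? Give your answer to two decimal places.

C$658.06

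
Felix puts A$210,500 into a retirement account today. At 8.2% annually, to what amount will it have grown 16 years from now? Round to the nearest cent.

A$742,828.01

210,500 × (1+0.082)^16 = 210,500 × 3.528874 = 742,828.0118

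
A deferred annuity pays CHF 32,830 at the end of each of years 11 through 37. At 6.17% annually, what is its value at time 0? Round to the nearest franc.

Value one period before first payment (t=10): 32830 × [1 − (1+0.0617)^(−27)] / 0.0617 = 32830 × 12.988865 = 426,424.4254
Discount back 10 years: 426,424.4254 × (1+0.0617)^(−10) = 426,424.4254 × 0.549518 = 234,327.8454

CHF 234,328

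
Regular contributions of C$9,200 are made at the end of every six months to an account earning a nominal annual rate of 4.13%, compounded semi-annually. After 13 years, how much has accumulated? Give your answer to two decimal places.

C$312,473.14

With 2 periods per year: i = 0.02065, n = 26.
Accumulation factor s(26|0.02065) = 33.964472; FV = 9200 × 33.964472 = 312,473.1413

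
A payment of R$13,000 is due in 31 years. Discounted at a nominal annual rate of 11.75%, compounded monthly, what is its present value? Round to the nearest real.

R$347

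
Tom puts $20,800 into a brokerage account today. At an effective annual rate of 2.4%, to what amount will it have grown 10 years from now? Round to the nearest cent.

FV = PV·(1+i)^n = 20,800 × 1.267651 = 26,367.1325

$26,367.13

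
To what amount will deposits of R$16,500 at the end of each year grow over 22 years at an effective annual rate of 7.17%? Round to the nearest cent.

Accumulation factor s(22|0.0717) = 50.040024; FV = 16500 × 50.040024 = 825,660.3928

R$825,660.39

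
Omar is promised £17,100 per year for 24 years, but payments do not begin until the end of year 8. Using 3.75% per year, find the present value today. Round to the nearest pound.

£206,752

Value one period before first payment (t=7): 17100 × [1 − (1+0.0375)^(−24)] / 0.0375 = 17100 × 15.644824 = 267,526.4923
PV₀ = 267,526.4923 / (1+0.0375)^7 = 267,526.4923 / 1.293948 = 206,752.1610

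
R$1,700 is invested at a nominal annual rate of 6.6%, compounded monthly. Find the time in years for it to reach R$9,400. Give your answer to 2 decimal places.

25.98 years

Periodic rate i = 0.066/12 = 0.0055.
n = ln(9400/1700) / ln(1+0.0055) = ln(5.52941) / 0.005485 = 311.7782 months
= 311.7782/12 years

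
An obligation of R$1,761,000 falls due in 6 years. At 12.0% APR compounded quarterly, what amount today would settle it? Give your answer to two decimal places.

With 4 periods per year: i = 0.03, n = 24.
PV = FV·(1+i)^(−n) = 1,761,000 × 0.491934 = 866,295.3097

R$866,295.31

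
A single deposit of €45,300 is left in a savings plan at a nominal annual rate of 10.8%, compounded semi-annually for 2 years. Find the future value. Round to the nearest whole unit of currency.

i = 0.108/2 = 0.054 per half-year; n = 2·2 = 4.
FV = 45,300 × (1 + 0.054)^4 = 55,906.2865

€55,906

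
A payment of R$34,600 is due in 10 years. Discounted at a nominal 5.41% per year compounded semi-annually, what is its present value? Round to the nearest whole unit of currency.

R$20,288

Periodic rate i = 0.0541/2 = 0.02705; n = 10 × 2 = 20 periods.
Discount factor = (1+0.02705)^(−20) = 0.586365; PV = 34,600 × 0.586365 = 20,288.2394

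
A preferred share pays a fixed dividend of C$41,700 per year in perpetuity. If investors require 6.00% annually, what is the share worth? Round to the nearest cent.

PV = C/r = 41700/0.06 = 695,000.0000

C$695,000.00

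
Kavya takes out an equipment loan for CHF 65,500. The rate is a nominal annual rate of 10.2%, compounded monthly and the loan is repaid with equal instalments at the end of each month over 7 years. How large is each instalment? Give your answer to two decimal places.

CHF 1,094.16

With 12 periods per year: i = 0.0085, n = 84.
PMT = 65500 / ( [1 − (1+0.0085)^(−84)] / 0.0085 ) = 65500 / 59.863370 = 1,094.1582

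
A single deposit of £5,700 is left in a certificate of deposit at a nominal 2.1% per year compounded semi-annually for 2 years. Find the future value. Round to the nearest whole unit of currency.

£5,943

i = 0.021/2 = 0.0105 per half-year; n = 2·2 = 4.
5,700 × (1+0.0105)^4 = 5,700 × 1.042666 = 5,943.1970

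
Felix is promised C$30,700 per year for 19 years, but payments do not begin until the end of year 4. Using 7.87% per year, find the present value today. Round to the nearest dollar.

C$237,106

Value one period before first payment (t=3): 30700 × [1 − (1+0.0787)^(−19)] / 0.0787 = 30700 × 9.694082 = 297,608.3223
Discount back 3 years: 297,608.3223 × (1+0.0787)^(−3) = 297,608.3223 × 0.796706 = 237,106.2683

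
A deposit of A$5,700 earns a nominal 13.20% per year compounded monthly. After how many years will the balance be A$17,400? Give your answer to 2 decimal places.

8.50 years

Periodic rate i = 0.132/12 = 0.011.
n = ln(17400/5700) / ln(1+0.011) = ln(3.05263) / 0.010940 = 102.0119 months
= 102.0119/12 years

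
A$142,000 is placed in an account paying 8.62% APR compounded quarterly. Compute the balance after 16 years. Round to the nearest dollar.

Periodic rate i = 0.0862/4 = 0.02155; n = 16 × 4 = 64 periods.
FV = PV·(1+i)^n = 142,000 × 3.913958 = 555,782.0865

A$555,782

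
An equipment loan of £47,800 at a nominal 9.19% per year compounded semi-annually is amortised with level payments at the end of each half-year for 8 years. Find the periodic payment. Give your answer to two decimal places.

£4,284.28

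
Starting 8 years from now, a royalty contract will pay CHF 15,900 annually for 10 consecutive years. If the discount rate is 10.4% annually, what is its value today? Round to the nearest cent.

CHF 48,048.33

Value one period before first payment (t=7): 15900 × [1 − (1+0.104)^(−10)] / 0.104 = 15900 × 6.040386 = 96,042.1310
Discount back 7 years: 96,042.1310 × (1+0.104)^(−7) = 96,042.1310 × 0.500284 = 48,048.3274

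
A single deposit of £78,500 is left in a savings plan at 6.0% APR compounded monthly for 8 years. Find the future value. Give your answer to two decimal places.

£126,710.20

With 12 periods per year: i = 0.005, n = 96.
FV = 78,500 × (1 + 0.005)^96 = 126,710.2026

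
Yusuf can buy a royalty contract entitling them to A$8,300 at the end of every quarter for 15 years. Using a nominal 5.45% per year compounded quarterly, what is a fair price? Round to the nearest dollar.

A$338,714

Periodic rate i = 0.0545/4 = 0.013625; n = 15 × 4 = 60 periods.
PV = PMT · [1 − (1+i)^(−n)] / i = 8300 · 40.808973 = 338,714.4787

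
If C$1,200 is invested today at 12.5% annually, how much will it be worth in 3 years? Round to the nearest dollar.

C$1,709

FV = PV·(1+i)^n = 1,200 × 1.423828 = 1,708.5938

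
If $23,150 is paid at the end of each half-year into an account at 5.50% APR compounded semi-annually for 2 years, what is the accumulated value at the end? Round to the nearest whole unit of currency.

$96,490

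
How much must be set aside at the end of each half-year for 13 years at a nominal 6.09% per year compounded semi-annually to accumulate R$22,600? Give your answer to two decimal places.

R$582.59

i = 0.0609/2 = 0.03045 per half-year; n = 13·2 = 26.
PMT = 22600 / ( [(1+0.03045)^26 − 1] / 0.03045 ) = 22600 / 38.792208 = 582.5912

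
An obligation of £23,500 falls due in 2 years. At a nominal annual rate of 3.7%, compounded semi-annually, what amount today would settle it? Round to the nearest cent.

With 2 periods per year: i = 0.0185, n = 4.
Discount factor = (1+0.0185)^(−4) = 0.929300; PV = 23,500 × 0.929300 = 21,838.5465

£21,838.55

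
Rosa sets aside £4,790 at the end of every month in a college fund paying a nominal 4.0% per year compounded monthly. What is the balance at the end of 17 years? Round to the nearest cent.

£1,396,256.58

i = 0.04/12 = 0.00333333 per month; n = 17·12 = 204.
Accumulation factor s(204|0.00333333) = 291.494067; FV = 4790 × 291.494067 = 1,396,256.5827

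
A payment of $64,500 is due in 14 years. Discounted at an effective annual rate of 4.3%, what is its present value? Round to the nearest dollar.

Discount factor = (1+0.043)^(−14) = 0.554651; PV = 64,500 × 0.554651 = 35,774.9798

$35,775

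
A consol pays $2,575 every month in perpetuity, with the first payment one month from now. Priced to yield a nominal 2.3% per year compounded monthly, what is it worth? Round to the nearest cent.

Periodic rate i = 0.023/12 = 0.00191667.
PV = C/r = 2575/0.00191667 = 1,343,478.2609

$1,343,478.26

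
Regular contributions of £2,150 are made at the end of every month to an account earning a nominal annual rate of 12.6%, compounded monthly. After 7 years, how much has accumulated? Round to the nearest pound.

£287,617

i = 0.126/12 = 0.0105 per month; n = 7·12 = 84.
FV = PMT · [(1+i)^n − 1] / i = 2150 · 133.775572 = 287,617.4789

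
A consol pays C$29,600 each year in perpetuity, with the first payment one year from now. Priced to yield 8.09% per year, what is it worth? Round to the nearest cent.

C$365,883.81

PV = PMT / i = 29600 / 0.0809 = 365,883.8072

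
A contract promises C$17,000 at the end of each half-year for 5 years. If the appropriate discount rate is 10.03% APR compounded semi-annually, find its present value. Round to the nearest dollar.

i = 0.1003/2 = 0.05015 per half-year; n = 5·2 = 10.
PV = 17000 × [1 − (1+0.05015)^(−10)] / 0.05015 = 17000 × 7.716113 = 131,173.9243

C$131,174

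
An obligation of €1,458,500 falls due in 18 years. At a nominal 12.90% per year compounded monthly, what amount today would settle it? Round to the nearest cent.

€144,829.30

i = 0.129/12 = 0.01075 per month; n = 18·12 = 216.
PV = 1,458,500 / (1 + 0.01075)^216 = 1,458,500 / 10.070476 = 144,829.3002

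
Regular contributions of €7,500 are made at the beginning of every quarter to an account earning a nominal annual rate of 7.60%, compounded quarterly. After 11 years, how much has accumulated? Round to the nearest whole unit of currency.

€518,522

With 4 periods per year: i = 0.019, n = 44.
Accumulation factor s(44|0.019) × (1+i) = 69.136279; FV = 7500 × 69.136279 = 518,522.0946
Payments are at the start of each period, so multiply by (1+i).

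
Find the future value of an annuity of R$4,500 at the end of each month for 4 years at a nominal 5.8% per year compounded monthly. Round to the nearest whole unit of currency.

R$242,455

i = 0.058/12 = 0.00483333 per month; n = 4·12 = 48.
Accumulation factor s(48|0.00483333) = 53.878992; FV = 4500 × 53.878992 = 242,455.4640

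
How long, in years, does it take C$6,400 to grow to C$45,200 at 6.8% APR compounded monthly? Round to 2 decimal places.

Periodic rate i = 0.068/12 = 0.00566667.
n = ln(45200/6400) / ln(1+0.00566667) = ln(7.06250) / 0.005651 = 345.9410 months
= 345.9410/12 years

28.83 years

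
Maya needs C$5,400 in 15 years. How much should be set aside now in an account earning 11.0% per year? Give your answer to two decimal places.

C$1,128.62

Discount factor = (1+0.11)^(−15) = 0.209004; PV = 5,400 × 0.209004 = 1,128.6235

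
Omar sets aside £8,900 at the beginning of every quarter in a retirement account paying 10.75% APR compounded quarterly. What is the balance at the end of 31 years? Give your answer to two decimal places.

£8,774,569.05

Periodic rate i = 0.1075/4 = 0.026875; n = 31 × 4 = 124 periods.
Accumulation factor s(124|0.026875) × (1+i) = 985.906634; FV = 8900 × 985.906634 = 8,774,569.0467
(Beginning-of-period payments → annuity-due factor ×(1+i).)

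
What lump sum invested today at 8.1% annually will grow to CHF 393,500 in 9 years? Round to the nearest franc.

CHF 195,215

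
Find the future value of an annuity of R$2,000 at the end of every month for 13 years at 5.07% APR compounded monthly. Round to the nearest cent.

R$440,411.71

With 12 periods per year: i = 0.004225, n = 156.
FV = PMT · [(1+i)^n − 1] / i = 2000 · 220.205856 = 440,411.7121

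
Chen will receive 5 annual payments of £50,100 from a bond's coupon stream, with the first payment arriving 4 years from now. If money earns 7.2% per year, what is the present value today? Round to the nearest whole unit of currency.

Value one period before first payment (t=3): 50100 × [1 − (1+0.072)^(−5)] / 0.072 = 50100 × 4.078334 = 204,324.5279
PV₀ = 204,324.5279 / (1+0.072)^3 = 204,324.5279 / 1.231925 = 165,857.8946

£165,858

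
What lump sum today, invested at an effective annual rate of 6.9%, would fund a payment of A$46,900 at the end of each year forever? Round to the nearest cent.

PV = C/r = 46900/0.069 = 679,710.1449

A$679,710.14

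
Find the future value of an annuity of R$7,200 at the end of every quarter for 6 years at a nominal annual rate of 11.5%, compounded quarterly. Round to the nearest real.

Periodic rate i = 0.115/4 = 0.02875; n = 6 × 4 = 24 periods.
FV = PMT · [(1+i)^n − 1] / i = 7200 · 33.892366 = 244,025.0354

R$244,025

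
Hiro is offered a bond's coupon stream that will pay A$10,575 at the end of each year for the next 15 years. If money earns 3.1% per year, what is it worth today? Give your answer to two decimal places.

A$125,335.36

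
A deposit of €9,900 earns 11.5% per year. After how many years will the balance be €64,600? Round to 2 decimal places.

(1+i)^n = 64600/9900 = 6.52525, so n = ln 6.52525 / ln 1.115 = 17.2311 years

17.23 years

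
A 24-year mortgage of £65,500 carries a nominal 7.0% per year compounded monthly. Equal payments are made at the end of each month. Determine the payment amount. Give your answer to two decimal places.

£470.13

Periodic rate i = 0.07/12 = 0.00583333; n = 24 × 12 = 288 periods.
PMT = 65500 / ( [1 − (1+0.00583333)^(−288)] / 0.00583333 ) = 65500 / 139.322418 = 470.1325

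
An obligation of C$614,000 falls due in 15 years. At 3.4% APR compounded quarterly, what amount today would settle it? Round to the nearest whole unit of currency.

i = 0.034/4 = 0.0085 per quarter; n = 15·4 = 60.
PV = FV·(1+i)^(−n) = 614,000 × 0.601791 = 369,499.8090

C$369,500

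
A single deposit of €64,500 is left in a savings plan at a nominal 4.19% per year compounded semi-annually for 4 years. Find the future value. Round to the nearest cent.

€76,136.95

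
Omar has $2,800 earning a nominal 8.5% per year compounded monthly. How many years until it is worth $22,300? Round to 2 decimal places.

Periodic rate i = 0.085/12 = 0.00708333.
(1+i)^n = 22300/2800 = 7.96429, so n = ln 7.96429 / ln 1.00708 = 293.9728 months
= 293.9728/12 years

24.50 years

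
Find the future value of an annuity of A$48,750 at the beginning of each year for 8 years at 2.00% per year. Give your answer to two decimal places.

Accumulation factor s(8|0.02) × (1+i) = 8.754628; FV = 48750 × 8.754628 = 426,788.1360
Payments are at the start of each period, so multiply by (1+i).

A$426,788.14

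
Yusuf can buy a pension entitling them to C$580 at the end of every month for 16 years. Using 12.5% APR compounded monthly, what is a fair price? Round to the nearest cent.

C$48,066.17

Periodic rate i = 0.125/12 = 0.0104167; n = 16 × 12 = 192 periods.
PV = PMT · [1 − (1+i)^(−n)] / i = 580 · 82.872712 = 48,066.1732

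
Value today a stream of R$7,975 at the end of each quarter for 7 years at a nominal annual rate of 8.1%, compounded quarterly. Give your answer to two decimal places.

R$169,169.74

With 4 periods per year: i = 0.02025, n = 28.
PV = 7975 × [1 − (1+0.02025)^(−28)] / 0.02025 = 7975 × 21.212507 = 169,169.7402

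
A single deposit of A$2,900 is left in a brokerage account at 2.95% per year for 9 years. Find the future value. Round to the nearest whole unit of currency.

FV = 2,900 × (1 + 0.0295)^9 = 3,767.3429

A$3,767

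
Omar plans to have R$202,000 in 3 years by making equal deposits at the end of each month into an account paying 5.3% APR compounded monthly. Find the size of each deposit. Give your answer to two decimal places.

With 12 periods per year: i = 0.00441667, n = 36.
PMT = 202000 / ( [(1+0.00441667)^36 − 1] / 0.00441667 ) = 202000 / 38.927001 = 5,189.2001

R$5,189.20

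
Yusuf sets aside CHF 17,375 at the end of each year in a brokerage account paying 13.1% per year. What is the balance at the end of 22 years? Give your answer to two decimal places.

CHF 1,857,264.46

FV = PMT · [(1+i)^n − 1] / i = 17375 · 106.892919 = 1,857,264.4601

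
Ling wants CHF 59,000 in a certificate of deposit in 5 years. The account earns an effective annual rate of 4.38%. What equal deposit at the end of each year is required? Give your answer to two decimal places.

FV-annuity factor = 5.457608; PMT = 59000 / 5.457608 = 10,810.5964

CHF 10,810.60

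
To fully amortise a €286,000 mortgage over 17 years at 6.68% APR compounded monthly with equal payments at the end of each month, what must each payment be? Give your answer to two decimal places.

With 12 periods per year: i = 0.00556667, n = 204.
PMT = 286000 / ( [1 − (1+0.00556667)^(−204)] / 0.00556667 ) = 286000 / 121.752845 = 2,349.0211

€2,349.02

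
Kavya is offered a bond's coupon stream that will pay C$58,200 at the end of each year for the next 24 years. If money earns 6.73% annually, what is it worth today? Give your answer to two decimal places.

C$683,637.32

Annuity factor a(24|0.0673) = 11.746346; PV = 58200 × 11.746346 = 683,637.3182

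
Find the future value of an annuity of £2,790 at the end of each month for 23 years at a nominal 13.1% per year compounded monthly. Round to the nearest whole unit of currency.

Periodic rate i = 0.131/12 = 0.0109167; n = 23 × 12 = 276 periods.
Accumulation factor s(276|0.0109167) = 1742.181855; FV = 2790 × 1742.181855 = 4,860,687.3748

£4,860,687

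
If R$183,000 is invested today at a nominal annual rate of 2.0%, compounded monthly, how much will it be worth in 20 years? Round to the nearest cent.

R$272,913.03

With 12 periods per year: i = 0.00166667, n = 240.
183,000 × (1+0.00166667)^240 = 183,000 × 1.491328 = 272,913.0345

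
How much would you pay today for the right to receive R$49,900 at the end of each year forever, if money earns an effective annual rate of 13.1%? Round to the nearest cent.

PV = PMT / i = 49900 / 0.131 = 380,916.0305

R$380,916.03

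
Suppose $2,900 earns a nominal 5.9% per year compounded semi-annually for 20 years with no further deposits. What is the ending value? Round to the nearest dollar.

$9,278

i = 0.059/2 = 0.0295 per half-year; n = 20·2 = 40.
FV = 2,900 × (1 + 0.0295)^40 = 9,277.9502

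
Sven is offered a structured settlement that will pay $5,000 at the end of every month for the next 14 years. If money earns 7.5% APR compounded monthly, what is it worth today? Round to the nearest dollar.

$519,134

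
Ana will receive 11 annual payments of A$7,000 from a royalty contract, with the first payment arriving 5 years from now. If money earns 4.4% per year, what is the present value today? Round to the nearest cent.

PV at t=4 (ordinary 11-year annuity): 7000 × a(11|0.044) = 7000 × 8.574490 = 60,021.4303
Discount back 4 years: 60,021.4303 × (1+0.044)^(−4) = 60,021.4303 × 0.841779 = 50,524.7701

A$50,524.77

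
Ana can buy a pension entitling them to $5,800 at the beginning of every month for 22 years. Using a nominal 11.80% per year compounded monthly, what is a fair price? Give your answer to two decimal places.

$550,646.77

i = 0.118/12 = 0.00983333 per month; n = 22·12 = 264.
Annuity factor a(264|0.00983333) × (1+i) = 94.939098; PV = 5800 × 94.939098 = 550,646.7668
(Beginning-of-period payments → annuity-due factor ×(1+i).)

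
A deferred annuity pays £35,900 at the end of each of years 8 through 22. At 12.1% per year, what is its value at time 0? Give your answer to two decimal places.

£109,330.74

PV at t=7 (ordinary 15-year annuity): 35900 × a(15|0.121) = 35900 × 6.774654 = 243,210.0906
PV₀ = 243,210.0906 / (1+0.121)^7 = 243,210.0906 / 2.224535 = 109,330.7435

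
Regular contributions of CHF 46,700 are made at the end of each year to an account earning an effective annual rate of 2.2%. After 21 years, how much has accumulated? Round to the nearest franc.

CHF 1,229,728

Accumulation factor s(21|0.022) = 26.332509; FV = 46700 × 26.332509 = 1,229,728.1479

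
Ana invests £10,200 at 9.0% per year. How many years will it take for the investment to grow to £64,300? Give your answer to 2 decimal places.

21.36 years

(1+i)^n = 64300/10200 = 6.30392, so n = ln 6.30392 / ln 1.09 = 21.3648 years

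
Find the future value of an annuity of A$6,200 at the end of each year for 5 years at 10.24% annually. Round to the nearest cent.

Accumulation factor s(5|0.1024) = 6.134336; FV = 6200 × 6.134336 = 38,032.8848

A$38,032.88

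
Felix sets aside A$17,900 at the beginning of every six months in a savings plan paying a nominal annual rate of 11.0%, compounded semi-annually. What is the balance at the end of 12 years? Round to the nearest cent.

i = 0.11/2 = 0.055 per half-year; n = 12·2 = 24.
FV = 17900 × [(1+0.055)^24 − 1] / 0.055 × (1+i) = 17900 × 50.152588 = 897,731.3280
(Beginning-of-period payments → annuity-due factor ×(1+i).)

A$897,731.33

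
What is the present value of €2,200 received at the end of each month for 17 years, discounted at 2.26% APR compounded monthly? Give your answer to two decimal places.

€372,355.26

With 12 periods per year: i = 0.00188333, n = 204.
PV = PMT · [1 − (1+i)^(−n)] / i = 2200 · 169.252393 = 372,355.2650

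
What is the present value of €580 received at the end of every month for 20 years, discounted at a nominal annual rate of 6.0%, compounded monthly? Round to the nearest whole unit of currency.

€80,957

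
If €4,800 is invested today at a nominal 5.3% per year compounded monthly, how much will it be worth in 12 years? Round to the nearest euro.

Periodic rate i = 0.053/12 = 0.00441667; n = 12 × 12 = 144 periods.
FV = PV·(1+i)^n = 4,800 × 1.886267 = 9,054.0805

€9,054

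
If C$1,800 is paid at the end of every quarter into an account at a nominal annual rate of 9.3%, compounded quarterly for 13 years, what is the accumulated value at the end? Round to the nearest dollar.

C$178,381

With 4 periods per year: i = 0.02325, n = 52.
FV = PMT · [(1+i)^n − 1] / i = 1800 · 99.100417 = 178,380.7513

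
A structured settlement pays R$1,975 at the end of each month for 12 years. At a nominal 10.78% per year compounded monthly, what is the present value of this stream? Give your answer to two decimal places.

R$159,201.04

With 12 periods per year: i = 0.00898333, n = 144.
PV = PMT · [1 − (1+i)^(−n)] / i = 1975 · 80.608120 = 159,201.0379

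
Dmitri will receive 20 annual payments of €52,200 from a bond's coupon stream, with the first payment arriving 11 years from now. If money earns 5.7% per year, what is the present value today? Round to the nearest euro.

Value one period before first payment (t=10): 52200 × [1 − (1+0.057)^(−20)] / 0.057 = 52200 × 11.754568 = 613,588.4709
PV₀ = 613,588.4709 / (1+0.057)^10 = 613,588.4709 / 1.740804 = 352,474.1872

€352,474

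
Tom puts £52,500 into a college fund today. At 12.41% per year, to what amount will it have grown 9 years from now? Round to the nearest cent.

£150,454.03

FV = 52,500 × (1 + 0.1241)^9 = 150,454.0330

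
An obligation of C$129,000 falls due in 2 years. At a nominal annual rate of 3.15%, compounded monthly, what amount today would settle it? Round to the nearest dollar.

C$121,134

i = 0.0315/12 = 0.002625 per month; n = 2·12 = 24.
PV = 129,000 / (1 + 0.002625)^24 = 129,000 / 1.064939 = 121,133.7064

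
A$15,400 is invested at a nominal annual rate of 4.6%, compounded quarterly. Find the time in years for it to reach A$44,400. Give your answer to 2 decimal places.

23.15 years

Periodic rate i = 0.046/4 = 0.0115.
n = ln(44400/15400) / ln(1+0.0115) = ln(2.88312) / 0.011434 = 92.6042 quarters
= 92.6042/4 years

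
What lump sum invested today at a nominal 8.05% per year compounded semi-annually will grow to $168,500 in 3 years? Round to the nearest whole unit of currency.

$132,976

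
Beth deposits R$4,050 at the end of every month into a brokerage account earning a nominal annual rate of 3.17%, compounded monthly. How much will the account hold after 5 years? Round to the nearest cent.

Periodic rate i = 0.0317/12 = 0.00264167; n = 5 × 12 = 60 periods.
FV = PMT · [(1+i)^n − 1] / i = 4050 · 64.923813 = 262,941.4420

R$262,941.44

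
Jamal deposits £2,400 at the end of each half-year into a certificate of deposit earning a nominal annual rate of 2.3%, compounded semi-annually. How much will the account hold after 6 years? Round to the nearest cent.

£30,693.27

With 2 periods per year: i = 0.0115, n = 12.
Accumulation factor s(12|0.0115) = 12.788862; FV = 2400 × 12.788862 = 30,693.2685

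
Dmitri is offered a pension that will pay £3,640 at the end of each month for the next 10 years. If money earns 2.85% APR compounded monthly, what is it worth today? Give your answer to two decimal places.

Periodic rate i = 0.0285/12 = 0.002375; n = 10 × 12 = 120 periods.
Annuity factor a(120|0.002375) = 104.308040; PV = 3640 × 104.308040 = 379,681.2659

£379,681.27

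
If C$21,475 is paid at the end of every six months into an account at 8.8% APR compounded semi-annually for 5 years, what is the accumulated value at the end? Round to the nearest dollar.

C$262,665

With 2 periods per year: i = 0.044, n = 10.
FV = PMT · [(1+i)^n − 1] / i = 21475 · 12.231189 = 262,664.7769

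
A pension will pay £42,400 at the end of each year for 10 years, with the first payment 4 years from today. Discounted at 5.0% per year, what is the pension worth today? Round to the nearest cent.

PV at t=3 (ordinary 10-year annuity): 42400 × a(10|0.05) = 42400 × 7.721735 = 327,401.5610
PV₀ = 327,401.5610 / (1+0.05)^3 = 327,401.5610 / 1.157625 = 282,821.7782

£282,821.78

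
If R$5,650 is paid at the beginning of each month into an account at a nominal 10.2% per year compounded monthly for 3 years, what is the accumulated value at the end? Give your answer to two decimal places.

i = 0.102/12 = 0.0085 per month; n = 3·12 = 36.
Accumulation factor s(36|0.0085) × (1+i) = 42.265325; FV = 5650 × 42.265325 = 238,799.0860
(Beginning-of-period payments → annuity-due factor ×(1+i).)

R$238,799.09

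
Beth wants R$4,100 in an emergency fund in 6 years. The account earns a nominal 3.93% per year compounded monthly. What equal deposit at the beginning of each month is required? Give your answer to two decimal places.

i = 0.0393/12 = 0.003275 per month; n = 6·12 = 72.
PMT = 4100 / ( [(1+0.003275)^72 − 1] / 0.003275 × (1+i) ) = 4100 / 81.313818 = 50.4219

R$50.42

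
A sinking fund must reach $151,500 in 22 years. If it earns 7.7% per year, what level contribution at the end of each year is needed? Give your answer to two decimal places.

PMT = 151500 / ( [(1+0.077)^22 − 1] / 0.077 ) = 151500 / 53.426239 = 2,835.6853

$2,835.69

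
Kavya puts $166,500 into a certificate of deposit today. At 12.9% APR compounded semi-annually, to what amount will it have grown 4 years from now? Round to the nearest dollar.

With 2 periods per year: i = 0.0645, n = 8.
FV = 166,500 × (1 + 0.0645)^8 = 274,523.5233

$274,524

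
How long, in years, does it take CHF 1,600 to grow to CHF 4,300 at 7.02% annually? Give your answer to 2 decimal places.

(1+i)^n = 4300/1600 = 2.68750, so n = ln 2.68750 / ln 1.0702 = 14.5715 years

14.57 years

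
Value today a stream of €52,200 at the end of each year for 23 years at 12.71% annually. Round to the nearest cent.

€384,494.97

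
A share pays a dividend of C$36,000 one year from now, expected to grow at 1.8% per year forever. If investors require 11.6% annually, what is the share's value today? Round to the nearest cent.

C$367,346.94

PV = D₁/(r − g) = 36000/(0.116 − 0.018) = 367,346.9388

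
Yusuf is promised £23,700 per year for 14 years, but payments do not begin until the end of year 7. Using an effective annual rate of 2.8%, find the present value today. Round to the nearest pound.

£229,962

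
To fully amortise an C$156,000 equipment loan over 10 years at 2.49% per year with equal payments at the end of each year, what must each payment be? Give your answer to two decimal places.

C$17,815.16

PMT = 156000 / ( [1 − (1+0.0249)^(−10)] / 0.0249 ) = 156000 / 8.756588 = 17,815.1579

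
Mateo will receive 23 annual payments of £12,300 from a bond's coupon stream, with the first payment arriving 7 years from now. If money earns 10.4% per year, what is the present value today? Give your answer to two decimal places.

£58,610.97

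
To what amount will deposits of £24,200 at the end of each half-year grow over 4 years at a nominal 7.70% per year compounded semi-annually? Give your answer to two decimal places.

Periodic rate i = 0.077/2 = 0.0385; n = 4 × 2 = 8 periods.
Accumulation factor s(8|0.0385) = 9.165126; FV = 24200 × 9.165126 = 221,796.0515

£221,796.05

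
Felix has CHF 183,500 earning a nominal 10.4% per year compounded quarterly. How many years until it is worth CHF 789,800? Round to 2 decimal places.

14.22 years

Periodic rate i = 0.104/4 = 0.026.
n = ln(789800/183500) / ln(1+0.026) = ln(4.30409) / 0.025668 = 56.8638 quarters
= 56.8638/4 years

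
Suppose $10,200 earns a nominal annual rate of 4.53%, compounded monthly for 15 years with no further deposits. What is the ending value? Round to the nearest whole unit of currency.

i = 0.0453/12 = 0.003775 per month; n = 15·12 = 180.
FV = 10,200 × (1 + 0.003775)^180 = 20,097.7603

$20,098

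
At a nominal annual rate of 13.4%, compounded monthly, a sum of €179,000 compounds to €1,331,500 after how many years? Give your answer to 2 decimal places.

15.06 years

Periodic rate i = 0.134/12 = 0.0111667.
n = ln(1.3315e+06/179000) / ln(1+0.0111667) = ln(7.43855) / 0.011105 = 180.7038 months
= 180.7038/12 years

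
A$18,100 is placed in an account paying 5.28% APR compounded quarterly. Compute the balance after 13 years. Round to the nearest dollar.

A$35,795

Periodic rate i = 0.0528/4 = 0.0132; n = 13 × 4 = 52 periods.
FV = PV·(1+i)^n = 18,100 × 1.977650 = 35,795.4637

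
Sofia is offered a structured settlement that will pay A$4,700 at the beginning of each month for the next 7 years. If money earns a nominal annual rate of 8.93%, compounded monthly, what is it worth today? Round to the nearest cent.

A$294,948.36

Periodic rate i = 0.0893/12 = 0.00744167; n = 7 × 12 = 84 periods.
PV = 4700 × [1 − (1+0.00744167)^(−84)] / 0.00744167 × (1+i) = 4700 × 62.754970 = 294,948.3568
(Beginning-of-period payments → annuity-due factor ×(1+i).)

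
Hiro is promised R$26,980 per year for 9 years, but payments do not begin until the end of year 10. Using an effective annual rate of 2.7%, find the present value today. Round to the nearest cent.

PV at t=9 (ordinary 9-year annuity): 26980 × a(9|0.027) = 26980 × 7.896185 = 213,039.0755
Discount back 9 years: 213,039.0755 × (1+0.027)^(−9) = 213,039.0755 × 0.786803 = 167,619.7839

R$167,619.78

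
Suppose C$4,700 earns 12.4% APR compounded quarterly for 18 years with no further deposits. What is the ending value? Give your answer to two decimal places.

Periodic rate i = 0.124/4 = 0.031; n = 18 × 4 = 72 periods.
FV = PV·(1+i)^n = 4,700 × 9.007907 = 42,337.1635

C$42,337.16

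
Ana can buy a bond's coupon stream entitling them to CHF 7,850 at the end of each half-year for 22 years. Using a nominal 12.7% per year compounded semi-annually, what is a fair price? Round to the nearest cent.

With 2 periods per year: i = 0.0635, n = 44.
Annuity factor a(44|0.0635) = 14.699029; PV = 7850 × 14.699029 = 115,387.3775

CHF 115,387.38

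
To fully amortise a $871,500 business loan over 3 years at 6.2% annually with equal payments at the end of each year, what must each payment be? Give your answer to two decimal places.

$327,243.85

Annuity-PV factor = 2.663152; PMT = 871500 / 2.663152 = 327,243.8529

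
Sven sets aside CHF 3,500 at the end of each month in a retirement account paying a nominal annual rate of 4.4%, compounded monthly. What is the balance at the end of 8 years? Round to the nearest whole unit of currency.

i = 0.044/12 = 0.00366667 per month; n = 8·12 = 96.
Accumulation factor s(96|0.00366667) = 114.816396; FV = 3500 × 114.816396 = 401,857.3843

CHF 401,857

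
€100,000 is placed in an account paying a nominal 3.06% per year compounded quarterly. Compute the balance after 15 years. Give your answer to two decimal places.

i = 0.0306/4 = 0.00765 per quarter; n = 15·4 = 60.
FV = 100,000 × (1 + 0.00765)^60 = 157,972.8865

€157,972.89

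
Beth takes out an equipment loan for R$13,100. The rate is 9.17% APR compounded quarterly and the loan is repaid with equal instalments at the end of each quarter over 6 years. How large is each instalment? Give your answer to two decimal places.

R$715.77

With 4 periods per year: i = 0.022925, n = 24.
PMT = 13100 / ( [1 − (1+0.022925)^(−24)] / 0.022925 ) = 13100 / 18.301905 = 715.7725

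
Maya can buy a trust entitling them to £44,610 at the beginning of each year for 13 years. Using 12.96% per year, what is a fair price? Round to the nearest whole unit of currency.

£309,073

PV = 44610 × [1 − (1+0.1296)^(−13)] / 0.1296 × (1+i) = 44610 × 6.928332 = 309,072.9032
(Beginning-of-period payments → annuity-due factor ×(1+i).)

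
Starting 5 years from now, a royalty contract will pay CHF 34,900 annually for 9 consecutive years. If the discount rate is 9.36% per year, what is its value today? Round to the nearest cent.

CHF 144,167.78

Value one period before first payment (t=4): 34900 × [1 − (1+0.0936)^(−9)] / 0.0936 = 34900 × 5.908494 = 206,206.4381
Discount back 4 years: 206,206.4381 × (1+0.0936)^(−4) = 206,206.4381 × 0.699143 = 144,167.7811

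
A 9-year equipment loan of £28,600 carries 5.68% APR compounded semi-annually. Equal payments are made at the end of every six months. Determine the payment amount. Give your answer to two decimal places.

£2,051.44

With 2 periods per year: i = 0.0284, n = 18.
Annuity-PV factor = 13.941417; PMT = 28600 / 13.941417 = 2,051.4414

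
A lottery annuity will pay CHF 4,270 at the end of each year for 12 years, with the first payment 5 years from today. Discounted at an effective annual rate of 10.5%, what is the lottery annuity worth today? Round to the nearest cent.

CHF 19,045.75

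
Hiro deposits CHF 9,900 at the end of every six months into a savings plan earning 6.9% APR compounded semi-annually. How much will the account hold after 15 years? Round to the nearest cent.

With 2 periods per year: i = 0.0345, n = 30.
FV = 9900 × [(1+0.0345)^30 − 1] / 0.0345 = 9900 × 51.199977 = 506,879.7699

CHF 506,879.77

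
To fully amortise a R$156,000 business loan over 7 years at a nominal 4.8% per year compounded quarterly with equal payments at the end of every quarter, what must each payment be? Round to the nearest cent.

R$6,592.80

Periodic rate i = 0.048/4 = 0.012; n = 7 × 4 = 28 periods.
PMT = 156000 / ( [1 − (1+0.012)^(−28)] / 0.012 ) = 156000 / 23.662184 = 6,592.7981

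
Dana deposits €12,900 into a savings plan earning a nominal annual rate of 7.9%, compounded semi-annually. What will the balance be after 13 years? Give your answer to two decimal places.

i = 0.079/2 = 0.0395 per half-year; n = 13·2 = 26.
FV = 12,900 × (1 + 0.0395)^26 = 35,320.4758

€35,320.48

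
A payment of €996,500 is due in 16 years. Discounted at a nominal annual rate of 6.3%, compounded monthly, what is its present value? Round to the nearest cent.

Periodic rate i = 0.063/12 = 0.00525; n = 16 × 12 = 192 periods.
PV = FV·(1+i)^(−n) = 996,500 × 0.365912 = 364,631.0115

€364,631.01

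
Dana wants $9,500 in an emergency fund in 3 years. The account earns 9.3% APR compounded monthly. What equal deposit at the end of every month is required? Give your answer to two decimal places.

$229.80

With 12 periods per year: i = 0.00775, n = 36.
PMT = 9500 / ( [(1+0.00775)^36 − 1] / 0.00775 ) = 9500 / 41.340182 = 229.8006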